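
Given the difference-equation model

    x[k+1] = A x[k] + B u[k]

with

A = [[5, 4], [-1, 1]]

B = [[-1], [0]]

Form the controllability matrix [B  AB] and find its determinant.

AB = [[-5], [1]]
Controllability matrix C = [B  AB] = [[-1, -5], [0, 1]]
det(C) = (-1)·1 - (-5)·0 = -1 - 0 = -1
Since det(C) ≠ 0, rank(C) = 2 and the system is completely controllable.

-1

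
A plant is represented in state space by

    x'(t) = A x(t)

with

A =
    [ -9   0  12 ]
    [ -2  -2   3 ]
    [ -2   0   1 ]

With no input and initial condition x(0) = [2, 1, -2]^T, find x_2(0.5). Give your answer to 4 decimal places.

det(sI - A) = s^3 - (tr A)s^2 + (M11 + M22 + M33)s - det A, where Mii is the 2×2 principal minor of A obtained by deleting row i and column i.
tr A = (-9) + (-2) + 1 = -10; M11 = (-2)·1 - 3·0 = -2 - 0 = -2; M22 = (-9)·1 - 12·(-2) = -9 - (-24) = 15; M33 = (-9)·(-2) - 0·(-2) = 18 - 0 = 18; sum of minors = 31.
det A = (-9)·((-2)·1 - 3·0) - 0·((-2)·1 - 3·(-2)) + 12·((-2)·0 - (-2)·(-2)) = (-9)·(-2) - 0·4 + 12·(-4) = -30.
So p(s) = det(sI - A) = s^3 + 10s^2 + 31s + 30.
Rational-root test: any integer root divides 30. Testing small divisors, s = -2 works: p(-2) = -8 + 40 + (-62) + 30 = 0, so (s + 2) is a factor.
Dividing, p(s) = (s + 2)(s^2 + 8s + 15).
Factor s^2 + 8s + 15: two numbers with sum -8 and product 15 are -3 and -5, so s^2 + 8s + 15 = (s + 3)(s + 5).
Hence p(s) = (s + 2) (s + 3) (s + 5), with roots -5, -3, -2.
The eigenvalues -5, -3, -2 are distinct and real, so A is diagonalisable and x(t) = e^{At} x(0) = V diag(e^{λ_i t}) V^{-1} x(0), where the columns of V are the eigenvectors.
λ = -5: A - (-5)I = [[-4, 0, 12], [-2, 3, 3], [-2, 0, 6]]. v must be orthogonal to every row; (row 1) × (row 2) = [-36, -12, -12], so take v_1 = [3, 1, 1]^T.
λ = -3: A - (-3)I = [[-6, 0, 12], [-2, 1, 3], [-2, 0, 4]]. v must be orthogonal to every row; (row 1) × (row 2) = [-12, -6, -6], so take v_2 = [2, 1, 1]^T.
λ = -2: A - (-2)I = [[-7, 0, 12], [-2, 0, 3], [-2, 0, 3]]. v must be orthogonal to every row; (row 1) × (row 2) = [0, -3, 0], so take v_3 = [0, 1, 0]^T.
V = [v_1 v_2 v_3] = [[3, 2, 0], [1, 1, 1], [1, 1, 0]] has det V = -1, so V^{-1} = adj(V)/det V = [[1, 0, -2], [-1, 0, 3], [0, 1, -1]].
Modal coordinates z(0) = V^{-1} x(0): 1·2 + 0·1 + (-2)·(-2) = 6; (-1)·2 + 0·1 + 3·(-2) = -8; 0·2 + 1·1 + (-1)·(-2) = 3; so z(0) = [6, -8, 3]^T.
x_2(t) = Σ_i (v_i)_2 · z_i(0) · e^{λ_i t} (row 2 of V times the modal terms).
x_2(0.5) = 1·6·e^{-5·0.5} + 1·(-8)·e^{-3·0.5} + 1·3·e^{-2·0.5} = 6·0.082085 + (-8)·0.223130 + 3·0.367879 = -0.1889.

-0.1889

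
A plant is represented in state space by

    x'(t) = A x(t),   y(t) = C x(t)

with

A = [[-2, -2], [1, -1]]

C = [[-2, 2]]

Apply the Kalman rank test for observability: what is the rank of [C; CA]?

CA = [[6, 2]]
Observability matrix O = [C; CA] = [[-2, 2], [6, 2]]
det(O) = (-2)·2 - 2·6 = -4 - 12 = -16 ≠ 0, so rank(O) = 2.
rank(O) = 2 = n, so the pair (A, C) is completely observable.

2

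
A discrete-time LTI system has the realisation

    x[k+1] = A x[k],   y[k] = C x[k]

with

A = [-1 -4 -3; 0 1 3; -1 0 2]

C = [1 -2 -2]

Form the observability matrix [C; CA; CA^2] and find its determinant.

CA = [[1, -6, -13]]
CA^2 = [[12, -10, -47]]
Observability matrix O = [C; CA; CA^2] = [[1, -2, -2], [1, -6, -13], [12, -10, -47]]
Expanding along the first row, det(O) = 1·((-6)·(-47) - (-13)·(-10)) - (-2)·(1·(-47) - (-13)·12) + (-2)·(1·(-10) - (-6)·12) = 1·152 - (-2)·109 + (-2)·62 = 246
Since det(O) ≠ 0, rank(O) = 3 and the system is completely observable.

246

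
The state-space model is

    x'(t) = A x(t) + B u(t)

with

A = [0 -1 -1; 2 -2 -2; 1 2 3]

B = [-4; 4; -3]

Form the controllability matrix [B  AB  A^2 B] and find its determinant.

AB = [[-1], [-10], [-5]]
A^2B = [[15], [28], [-36]]
Controllability matrix C = [B  AB  A^2B] = [[-4, -1, 15], [4, -10, 28], [-3, -5, -36]]
Expanding along the first row, det(C) = (-4)·((-10)·(-36) - 28·(-5)) - (-1)·(4·(-36) - 28·(-3)) + 15·(4·(-5) - (-10)·(-3)) = (-4)·500 - (-1)·(-60) + 15·(-50) = -2810
Since det(C) ≠ 0, rank(C) = 3 and the system is completely controllable.

-2810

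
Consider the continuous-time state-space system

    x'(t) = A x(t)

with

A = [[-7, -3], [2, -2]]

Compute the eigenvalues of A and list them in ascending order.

-5, -4

det(sI - A) = s^2 - (tr A)s + det A, with tr A = (-7) + (-2) = -9 and det A = (-7)·(-2) - (-3)·2 = 14 - (-6) = 20.
So p(s) = det(sI - A) = s^2 + 9s + 20.
Factor s^2 + 9s + 20: two numbers with sum -9 and product 20 are -4 and -5, so s^2 + 9s + 20 = (s + 4)(s + 5).
Hence p(s) = (s + 4) (s + 5), with roots -5, -4.
All eigenvalues have negative real part, so the system is asymptotically stable.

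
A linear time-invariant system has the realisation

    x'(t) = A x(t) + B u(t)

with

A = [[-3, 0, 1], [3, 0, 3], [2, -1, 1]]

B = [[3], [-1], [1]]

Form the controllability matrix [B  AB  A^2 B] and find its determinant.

-1200

AB = [[-8], [12], [8]]
A^2B = [[32], [0], [-20]]
Controllability matrix C = [B  AB  A^2B] = [[3, -8, 32], [-1, 12, 0], [1, 8, -20]]
Expanding along the first row, det(C) = 3·(12·(-20) - 0·8) - (-8)·((-1)·(-20) - 0·1) + 32·((-1)·8 - 12·1) = 3·(-240) - (-8)·20 + 32·(-20) = -1200
Since det(C) ≠ 0, rank(C) = 3 and the system is completely controllable.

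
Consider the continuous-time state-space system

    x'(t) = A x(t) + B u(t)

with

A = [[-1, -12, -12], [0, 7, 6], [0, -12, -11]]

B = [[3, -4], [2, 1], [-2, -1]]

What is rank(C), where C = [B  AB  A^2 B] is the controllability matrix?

AB = [[-3, 4], [2, 1], [-2, -1]]
A^2B = [[3, -4], [2, 1], [-2, -1]]
Controllability matrix C = [B  AB  A^2B] = [[3, -4, -3, 4, 3, -4], [2, 1, 2, 1, 2, 1], [-2, -1, -2, -1, -2, -1]]
The rows r1, r2, r3 of C are linearly dependent: r2 + r3 = 0 (check each entry), so rank(C) ≤ 2.
The 2×2 minor from rows 1, 2, columns 1, 2 is 3·1 - (-4)·2 = 3 - (-8) = 11 ≠ 0, so rank(C) = 2.
rank(C) = 2 < n = 3, so the pair (A, B) is not completely controllable.

2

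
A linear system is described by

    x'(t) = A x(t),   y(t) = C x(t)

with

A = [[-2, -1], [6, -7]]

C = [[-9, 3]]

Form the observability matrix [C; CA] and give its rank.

1

CA = [[36, -12]]
Observability matrix O = [C; CA] = [[-9, 3], [36, -12]]
Every row of O is a scalar multiple of row 1 = [-9, 3] (multipliers 1, -4), so the rows span a one-dimensional space.
O ≠ 0, hence rank(O) = 1.
rank(O) = 1 < n = 2, so the pair (A, C) is not completely observable.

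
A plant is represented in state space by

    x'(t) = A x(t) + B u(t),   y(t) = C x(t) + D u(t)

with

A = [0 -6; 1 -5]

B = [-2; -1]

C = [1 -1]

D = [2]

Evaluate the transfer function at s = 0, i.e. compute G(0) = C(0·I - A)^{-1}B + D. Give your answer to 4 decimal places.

1.6667

G(0) = C(-A)^{-1}B + D = -C A^{-1} B + D.
det A = 6, so A^{-1} = (1/6)·adj(A) = [[-5/6, 1], [-1/6, 0]]
A^{-1} B = [2/3, 1/3]^T
C A^{-1} B = 1/3
G(0) = D - C A^{-1} B = 2 - (1/3) = 5/3 ≈ 1.6667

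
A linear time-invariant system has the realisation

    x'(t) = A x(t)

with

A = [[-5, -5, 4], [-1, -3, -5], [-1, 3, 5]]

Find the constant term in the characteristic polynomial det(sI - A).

Expand det(sI - A) for the 3×3 matrix.
p(s) = s^3 + 3s^2 - 11s + 74.
(Check: constant term = det(-A) = (-1)^3 det A = 74; coefficient of s^2 = -tr A = 3.)
The constant term is 74.

74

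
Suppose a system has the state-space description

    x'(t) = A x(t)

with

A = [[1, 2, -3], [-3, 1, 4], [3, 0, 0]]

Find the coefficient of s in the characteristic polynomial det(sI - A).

16

Expand det(sI - A) for the 3×3 matrix.
p(s) = s^3 - 2s^2 + 16s - 33.
(Check: constant term = det(-A) = (-1)^3 det A = -33; coefficient of s^2 = -tr A = -2.)
The coefficient of s is 16.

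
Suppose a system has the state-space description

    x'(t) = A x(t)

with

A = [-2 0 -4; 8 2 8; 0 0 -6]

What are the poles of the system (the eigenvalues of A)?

det(sI - A) = s^3 - (tr A)s^2 + (M11 + M22 + M33)s - det A, where Mii is the 2×2 principal minor of A obtained by deleting row i and column i.
tr A = (-2) + 2 + (-6) = -6; M11 = 2·(-6) - 8·0 = -12 - 0 = -12; M22 = (-2)·(-6) - (-4)·0 = 12 - 0 = 12; M33 = (-2)·2 - 0·8 = -4 - 0 = -4; sum of minors = -4.
det A = (-2)·(2·(-6) - 8·0) - 0·(8·(-6) - 8·0) + (-4)·(8·0 - 2·0) = (-2)·(-12) - 0·(-48) + (-4)·0 = 24.
So p(s) = det(sI - A) = s^3 + 6s^2 - 4s - 24.
Rational-root test: any integer root divides -24. Testing small divisors, s = -2 works: p(-2) = -8 + 24 + 8 + (-24) = 0, so (s + 2) is a factor.
Dividing, p(s) = (s + 2)(s^2 + 4s - 12).
Factor s^2 + 4s - 12: two numbers with sum -4 and product -12 are 2 and -6, so s^2 + 4s - 12 = (s - 2)(s + 6).
Hence p(s) = (s - 2) (s + 2) (s + 6), with roots -6, -2, 2.
At least one eigenvalue has non-negative real part, so the system is not asymptotically stable.

-6, -2, 2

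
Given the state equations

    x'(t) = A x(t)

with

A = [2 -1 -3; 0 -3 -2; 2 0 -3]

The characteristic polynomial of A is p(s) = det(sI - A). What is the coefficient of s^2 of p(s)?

4

Expand det(sI - A) for the 3×3 matrix.
p(s) = s^3 + 4s^2 + 3s - 4.
(Check: constant term = det(-A) = (-1)^3 det A = -4; coefficient of s^2 = -tr A = 4.)
The coefficient of s^2 is 4.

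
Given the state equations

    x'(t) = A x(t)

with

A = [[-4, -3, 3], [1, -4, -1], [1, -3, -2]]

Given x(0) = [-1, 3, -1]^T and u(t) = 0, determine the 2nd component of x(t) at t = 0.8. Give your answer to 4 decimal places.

0.1223

det(sI - A) = s^3 - (tr A)s^2 + (M11 + M22 + M33)s - det A, where Mii is the 2×2 principal minor of A obtained by deleting row i and column i.
tr A = (-4) + (-4) + (-2) = -10; M11 = (-4)·(-2) - (-1)·(-3) = 8 - 3 = 5; M22 = (-4)·(-2) - 3·1 = 8 - 3 = 5; M33 = (-4)·(-4) - (-3)·1 = 16 - (-3) = 19; sum of minors = 29.
det A = (-4)·((-4)·(-2) - (-1)·(-3)) - (-3)·(1·(-2) - (-1)·1) + 3·(1·(-3) - (-4)·1) = (-4)·5 - (-3)·(-1) + 3·1 = -20.
So p(s) = det(sI - A) = s^3 + 10s^2 + 29s + 20.
Rational-root test: any integer root divides 20. Testing small divisors, s = -1 works: p(-1) = -1 + 10 + (-29) + 20 = 0, so (s + 1) is a factor.
Dividing, p(s) = (s + 1)(s^2 + 9s + 20).
Factor s^2 + 9s + 20: two numbers with sum -9 and product 20 are -4 and -5, so s^2 + 9s + 20 = (s + 4)(s + 5).
Hence p(s) = (s + 1) (s + 4) (s + 5), with roots -5, -4, -1.
The eigenvalues -5, -4, -1 are distinct and real, so A is diagonalisable and x(t) = e^{At} x(0) = V diag(e^{λ_i t}) V^{-1} x(0), where the columns of V are the eigenvectors.
λ = -5: A - (-5)I = [[1, -3, 3], [1, 1, -1], [1, -3, 3]]. v must be orthogonal to every row; (row 1) × (row 2) = [0, 4, 4], so take v_1 = [0, -1, -1]^T.
λ = -4: A - (-4)I = [[0, -3, 3], [1, 0, -1], [1, -3, 2]]. v must be orthogonal to every row; (row 1) × (row 2) = [3, 3, 3], so take v_2 = [1, 1, 1]^T.
λ = -1: A - (-1)I = [[-3, -3, 3], [1, -3, -1], [1, -3, -1]]. v must be orthogonal to every row; (row 1) × (row 2) = [12, 0, 12], so take v_3 = [1, 0, 1]^T.
V = [v_1 v_2 v_3] = [[0, 1, 1], [-1, 1, 0], [-1, 1, 1]] has det V = 1, so V^{-1} = adj(V)/det V = [[1, 0, -1], [1, 1, -1], [0, -1, 1]].
Modal coordinates z(0) = V^{-1} x(0): 1·(-1) + 0·3 + (-1)·(-1) = 0; 1·(-1) + 1·3 + (-1)·(-1) = 3; 0·(-1) + (-1)·3 + 1·(-1) = -4; so z(0) = [0, 3, -4]^T.
x_2(t) = Σ_i (v_i)_2 · z_i(0) · e^{λ_i t} (row 2 of V times the modal terms).
x_2(0.8) = (-1)·0·e^{-5·0.8} + 1·3·e^{-4·0.8} + 0·(-4)·e^{-1·0.8} = 0·0.018316 + 3·0.040762 + 0·0.449329 = 0.1223.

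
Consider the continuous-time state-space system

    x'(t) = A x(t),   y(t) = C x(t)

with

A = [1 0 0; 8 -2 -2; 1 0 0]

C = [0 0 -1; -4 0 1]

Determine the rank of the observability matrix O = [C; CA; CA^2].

CA = [[-1, 0, 0], [-3, 0, 0]]
CA^2 = [[-1, 0, 0], [-3, 0, 0]]
Observability matrix O = [C; CA; CA^2] = [[0, 0, -1], [-4, 0, 1], [-1, 0, 0], [-3, 0, 0], [-1, 0, 0], [-3, 0, 0]]
Column 2 of O is identically zero, so rank(O) ≤ 2.
The 2×2 minor from rows 1, 2, columns 1, 3 is 0·1 - (-1)·(-4) = 0 - 4 = -4 ≠ 0, so rank(O) = 2.
rank(O) = 2 < n = 3, so the pair (A, C) is not completely observable.

2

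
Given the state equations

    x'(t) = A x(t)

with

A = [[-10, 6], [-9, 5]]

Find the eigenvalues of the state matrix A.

det(sI - A) = s^2 - (tr A)s + det A, with tr A = (-10) + 5 = -5 and det A = (-10)·5 - 6·(-9) = -50 - (-54) = 4.
So p(s) = det(sI - A) = s^2 + 5s + 4.
Factor s^2 + 5s + 4: two numbers with sum -5 and product 4 are -1 and -4, so s^2 + 5s + 4 = (s + 1)(s + 4).
Hence p(s) = (s + 1) (s + 4), with roots -4, -1.
All eigenvalues have negative real part, so the system is asymptotically stable.

-4, -1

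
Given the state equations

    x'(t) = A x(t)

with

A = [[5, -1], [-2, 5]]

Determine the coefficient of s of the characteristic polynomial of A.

-10

For a 2×2 matrix, det(sI - A) = s^2 - (tr A)s + det A.
tr A = 10, det A = 23.
So p(s) = s^2 - 10s + 23.
The coefficient of s is -10.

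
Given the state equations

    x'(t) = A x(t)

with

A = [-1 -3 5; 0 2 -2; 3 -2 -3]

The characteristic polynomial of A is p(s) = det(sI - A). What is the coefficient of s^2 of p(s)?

Expand det(sI - A) for the 3×3 matrix.
p(s) = s^3 + 2s^2 - 24s + 2.
(Check: constant term = det(-A) = (-1)^3 det A = 2; coefficient of s^2 = -tr A = 2.)
The coefficient of s^2 is 2.

2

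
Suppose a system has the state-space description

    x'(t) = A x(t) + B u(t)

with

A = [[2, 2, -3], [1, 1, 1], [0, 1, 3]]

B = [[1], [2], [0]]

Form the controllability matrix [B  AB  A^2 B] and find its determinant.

AB = [[6], [3], [2]]
A^2B = [[12], [11], [9]]
Controllability matrix C = [B  AB  A^2B] = [[1, 6, 12], [2, 3, 11], [0, 2, 9]]
Expanding along the first row, det(C) = 1·(3·9 - 11·2) - 6·(2·9 - 11·0) + 12·(2·2 - 3·0) = 1·5 - 6·18 + 12·4 = -55
Since det(C) ≠ 0, rank(C) = 3 and the system is completely controllable.

-55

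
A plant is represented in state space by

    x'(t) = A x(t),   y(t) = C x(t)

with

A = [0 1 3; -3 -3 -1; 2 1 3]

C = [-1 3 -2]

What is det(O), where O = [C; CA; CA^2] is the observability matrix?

CA = [[-13, -12, -12]]
CA^2 = [[12, 11, -63]]
Observability matrix O = [C; CA; CA^2] = [[-1, 3, -2], [-13, -12, -12], [12, 11, -63]]
Expanding along the first row, det(O) = (-1)·((-12)·(-63) - (-12)·11) - 3·((-13)·(-63) - (-12)·12) + (-2)·((-13)·11 - (-12)·12) = (-1)·888 - 3·963 + (-2)·1 = -3779
Since det(O) ≠ 0, rank(O) = 3 and the system is completely observable.

-3779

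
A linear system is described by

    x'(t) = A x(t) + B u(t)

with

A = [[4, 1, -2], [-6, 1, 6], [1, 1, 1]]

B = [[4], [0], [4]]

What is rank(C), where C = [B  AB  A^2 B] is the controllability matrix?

1

AB = [[8], [0], [8]]
A^2B = [[16], [0], [16]]
Controllability matrix C = [B  AB  A^2B] = [[4, 8, 16], [0, 0, 0], [4, 8, 16]]
Every column of C is a scalar multiple of column 1 = [4, 0, 4] (multipliers 1, 2, 4), so the columns span a one-dimensional space.
C ≠ 0, hence rank(C) = 1.
rank(C) = 1 < n = 3, so the pair (A, B) is not completely controllable.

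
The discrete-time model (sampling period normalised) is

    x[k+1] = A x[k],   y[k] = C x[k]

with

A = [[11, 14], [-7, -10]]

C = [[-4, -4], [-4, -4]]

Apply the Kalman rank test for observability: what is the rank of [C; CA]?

1

CA = [[-16, -16], [-16, -16]]
Observability matrix O = [C; CA] = [[-4, -4], [-4, -4], [-16, -16], [-16, -16]]
Every row of O is a scalar multiple of row 1 = [-4, -4] (multipliers 1, 1, 4, 4), so the rows span a one-dimensional space.
O ≠ 0, hence rank(O) = 1.
rank(O) = 1 < n = 2, so the pair (A, C) is not completely observable.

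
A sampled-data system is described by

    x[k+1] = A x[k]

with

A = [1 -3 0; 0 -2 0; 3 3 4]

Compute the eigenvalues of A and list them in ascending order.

-2, 1, 4

det(zI - A) = z^3 - (tr A)z^2 + (M11 + M22 + M33)z - det A, where Mii is the 2×2 principal minor of A obtained by deleting row i and column i.
tr A = 1 + (-2) + 4 = 3; M11 = (-2)·4 - 0·3 = -8 - 0 = -8; M22 = 1·4 - 0·3 = 4 - 0 = 4; M33 = 1·(-2) - (-3)·0 = -2 - 0 = -2; sum of minors = -6.
det A = 1·((-2)·4 - 0·3) - (-3)·(0·4 - 0·3) + 0·(0·3 - (-2)·3) = 1·(-8) - (-3)·0 + 0·6 = -8.
So p(z) = det(zI - A) = z^3 - 3z^2 - 6z + 8.
Rational-root test: any integer root divides 8. Testing small divisors, z = 1 works: p(1) = 1 + (-3) + (-6) + 8 = 0, so (z - 1) is a factor.
Dividing, p(z) = (z - 1)(z^2 - 2z - 8).
Factor z^2 - 2z - 8: two numbers with sum 2 and product -8 are 4 and -2, so z^2 - 2z - 8 = (z - 4)(z + 2).
Hence p(z) = (z - 4) (z - 1) (z + 2), with roots -2, 1, 4.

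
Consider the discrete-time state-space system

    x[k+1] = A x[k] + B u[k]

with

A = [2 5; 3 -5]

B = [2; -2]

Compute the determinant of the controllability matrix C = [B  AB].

20

AB = [[-6], [16]]
Controllability matrix C = [B  AB] = [[2, -6], [-2, 16]]
det(C) = 2·16 - (-6)·(-2) = 32 - 12 = 20
Since det(C) ≠ 0, rank(C) = 2 and the system is completely controllable.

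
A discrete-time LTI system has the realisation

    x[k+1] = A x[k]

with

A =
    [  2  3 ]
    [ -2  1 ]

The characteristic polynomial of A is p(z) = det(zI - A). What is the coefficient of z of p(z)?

For a 2×2 matrix, det(zI - A) = z^2 - (tr A)z + det A.
tr A = 3, det A = 8.
So p(z) = z^2 - 3z + 8.
The coefficient of z is -3.

-3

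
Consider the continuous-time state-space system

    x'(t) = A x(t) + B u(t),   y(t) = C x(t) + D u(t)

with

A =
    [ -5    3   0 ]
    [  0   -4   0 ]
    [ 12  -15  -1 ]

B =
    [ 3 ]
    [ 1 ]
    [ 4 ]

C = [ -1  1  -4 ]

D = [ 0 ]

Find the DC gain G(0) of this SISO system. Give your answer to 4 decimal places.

G(0) = C(-A)^{-1}B + D = -C A^{-1} B + D.
det A = -20, so A^{-1} = (1/-20)·adj(A) = [[-1/5, -3/20, 0], [0, -1/4, 0], [-12/5, 39/20, -1]]
A^{-1} B = [-3/4, -1/4, -37/4]^T
C A^{-1} B = 75/2
G(0) = D - C A^{-1} B = 0 - (75/2) = -75/2 ≈ -37.5000

-37.5000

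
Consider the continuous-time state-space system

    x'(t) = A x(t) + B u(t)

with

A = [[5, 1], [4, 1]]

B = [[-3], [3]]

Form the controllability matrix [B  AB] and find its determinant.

63

AB = [[-12], [-9]]
Controllability matrix C = [B  AB] = [[-3, -12], [3, -9]]
det(C) = (-3)·(-9) - (-12)·3 = 27 - (-36) = 63
Since det(C) ≠ 0, rank(C) = 2 and the system is completely controllable.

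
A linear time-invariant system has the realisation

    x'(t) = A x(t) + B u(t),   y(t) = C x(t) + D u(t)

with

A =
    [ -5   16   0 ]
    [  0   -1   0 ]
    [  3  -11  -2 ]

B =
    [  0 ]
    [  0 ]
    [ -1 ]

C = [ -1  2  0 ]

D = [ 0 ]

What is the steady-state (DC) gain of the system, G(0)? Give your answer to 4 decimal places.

G(0) = C(-A)^{-1}B + D = -C A^{-1} B + D.
det A = -10, so A^{-1} = (1/-10)·adj(A) = [[-1/5, -16/5, 0], [0, -1, 0], [-3/10, 7/10, -1/2]]
A^{-1} B = [0, 0, 1/2]^T
C A^{-1} B = 0
G(0) = D - C A^{-1} B = 0 - (0) = 0

0.0000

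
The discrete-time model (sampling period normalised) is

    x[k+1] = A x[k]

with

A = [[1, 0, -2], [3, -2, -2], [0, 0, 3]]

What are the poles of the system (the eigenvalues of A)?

det(zI - A) = z^3 - (tr A)z^2 + (M11 + M22 + M33)z - det A, where Mii is the 2×2 principal minor of A obtained by deleting row i and column i.
tr A = 1 + (-2) + 3 = 2; M11 = (-2)·3 - (-2)·0 = -6 - 0 = -6; M22 = 1·3 - (-2)·0 = 3 - 0 = 3; M33 = 1·(-2) - 0·3 = -2 - 0 = -2; sum of minors = -5.
det A = 1·((-2)·3 - (-2)·0) - 0·(3·3 - (-2)·0) + (-2)·(3·0 - (-2)·0) = 1·(-6) - 0·9 + (-2)·0 = -6.
So p(z) = det(zI - A) = z^3 - 2z^2 - 5z + 6.
Rational-root test: any integer root divides 6. Testing small divisors, z = 1 works: p(1) = 1 + (-2) + (-5) + 6 = 0, so (z - 1) is a factor.
Dividing, p(z) = (z - 1)(z^2 - z - 6).
Factor z^2 - z - 6: two numbers with sum 1 and product -6 are 3 and -2, so z^2 - z - 6 = (z - 3)(z + 2).
Hence p(z) = (z - 3) (z - 1) (z + 2), with roots -2, 1, 3.

-2, 1, 3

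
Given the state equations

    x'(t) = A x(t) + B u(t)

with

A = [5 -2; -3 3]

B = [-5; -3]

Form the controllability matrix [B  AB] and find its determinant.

-87

AB = [[-19], [6]]
Controllability matrix C = [B  AB] = [[-5, -19], [-3, 6]]
det(C) = (-5)·6 - (-19)·(-3) = -30 - 57 = -87
Since det(C) ≠ 0, rank(C) = 2 and the system is completely controllable.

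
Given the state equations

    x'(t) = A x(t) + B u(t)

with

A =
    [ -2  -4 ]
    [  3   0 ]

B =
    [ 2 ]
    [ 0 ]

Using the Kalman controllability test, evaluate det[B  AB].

12

AB = [[-4], [6]]
Controllability matrix C = [B  AB] = [[2, -4], [0, 6]]
det(C) = 2·6 - (-4)·0 = 12 - 0 = 12
Since det(C) ≠ 0, rank(C) = 2 and the system is completely controllable.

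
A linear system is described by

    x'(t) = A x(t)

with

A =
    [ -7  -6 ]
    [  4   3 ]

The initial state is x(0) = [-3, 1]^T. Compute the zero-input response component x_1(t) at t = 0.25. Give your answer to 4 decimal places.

det(sI - A) = s^2 - (tr A)s + det A, with tr A = (-7) + 3 = -4 and det A = (-7)·3 - (-6)·4 = -21 - (-24) = 3.
So p(s) = det(sI - A) = s^2 + 4s + 3.
Factor s^2 + 4s + 3: two numbers with sum -4 and product 3 are -1 and -3, so s^2 + 4s + 3 = (s + 1)(s + 3).
Hence p(s) = (s + 1) (s + 3), with roots -3, -1.
The eigenvalues -3, -1 are distinct and real, so A is diagonalisable and x(t) = e^{At} x(0) = V diag(e^{λ_i t}) V^{-1} x(0), where the columns of V are the eigenvectors.
λ = -3: A - (-3)I = [[-4, -6], [4, 6]]. Row 1 gives (-4)·v1 + (-6)·v2 = 0, so take v_1 = [-3, 2]^T.
λ = -1: A - (-1)I = [[-6, -6], [4, 4]]. Row 1 gives (-6)·v1 + (-6)·v2 = 0, so take v_2 = [1, -1]^T.
V = [v_1 v_2] = [[-3, 1], [2, -1]] has det V = 1, so V^{-1} = adj(V)/det V = [[-1, -1], [-2, -3]].
Modal coordinates z(0) = V^{-1} x(0): (-1)·(-3) + (-1)·1 = 2; (-2)·(-3) + (-3)·1 = 3; so z(0) = [2, 3]^T.
x_1(t) = Σ_i (v_i)_1 · z_i(0) · e^{λ_i t} (row 1 of V times the modal terms).
x_1(0.25) = (-3)·2·e^{-3·0.25} + 1·3·e^{-1·0.25} = (-6)·0.472367 + 3·0.778801 = -0.4978.

-0.4978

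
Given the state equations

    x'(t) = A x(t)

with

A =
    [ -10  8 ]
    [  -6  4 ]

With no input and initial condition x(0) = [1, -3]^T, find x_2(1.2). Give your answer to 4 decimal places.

det(sI - A) = s^2 - (tr A)s + det A, with tr A = (-10) + 4 = -6 and det A = (-10)·4 - 8·(-6) = -40 - (-48) = 8.
So p(s) = det(sI - A) = s^2 + 6s + 8.
Factor s^2 + 6s + 8: two numbers with sum -6 and product 8 are -2 and -4, so s^2 + 6s + 8 = (s + 2)(s + 4).
Hence p(s) = (s + 2) (s + 4), with roots -4, -2.
The eigenvalues -4, -2 are distinct and real, so A is diagonalisable and x(t) = e^{At} x(0) = V diag(e^{λ_i t}) V^{-1} x(0), where the columns of V are the eigenvectors.
λ = -4: A - (-4)I = [[-6, 8], [-6, 8]]. Row 1 gives (-6)·v1 + 8·v2 = 0, so take v_1 = [4, 3]^T.
λ = -2: A - (-2)I = [[-8, 8], [-6, 6]]. Row 1 gives (-8)·v1 + 8·v2 = 0, so take v_2 = [1, 1]^T.
V = [v_1 v_2] = [[4, 1], [3, 1]] has det V = 1, so V^{-1} = adj(V)/det V = [[1, -1], [-3, 4]].
Modal coordinates z(0) = V^{-1} x(0): 1·1 + (-1)·(-3) = 4; (-3)·1 + 4·(-3) = -15; so z(0) = [4, -15]^T.
x_2(t) = Σ_i (v_i)_2 · z_i(0) · e^{λ_i t} (row 2 of V times the modal terms).
x_2(1.2) = 3·4·e^{-4·1.2} + 1·(-15)·e^{-2·1.2} = 12·0.008230 + (-15)·0.090718 = -1.2620.

-1.2620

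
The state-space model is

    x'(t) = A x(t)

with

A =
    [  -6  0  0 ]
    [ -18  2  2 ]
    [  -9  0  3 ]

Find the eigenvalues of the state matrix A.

-6, 2, 3

det(sI - A) = s^3 - (tr A)s^2 + (M11 + M22 + M33)s - det A, where Mii is the 2×2 principal minor of A obtained by deleting row i and column i.
tr A = (-6) + 2 + 3 = -1; M11 = 2·3 - 2·0 = 6 - 0 = 6; M22 = (-6)·3 - 0·(-9) = -18 - 0 = -18; M33 = (-6)·2 - 0·(-18) = -12 - 0 = -12; sum of minors = -24.
det A = (-6)·(2·3 - 2·0) - 0·((-18)·3 - 2·(-9)) + 0·((-18)·0 - 2·(-9)) = (-6)·6 - 0·(-36) + 0·18 = -36.
So p(s) = det(sI - A) = s^3 + s^2 - 24s + 36.
Rational-root test: any integer root divides 36. Testing small divisors, s = 2 works: p(2) = 8 + 4 + (-48) + 36 = 0, so (s - 2) is a factor.
Dividing, p(s) = (s - 2)(s^2 + 3s - 18).
Factor s^2 + 3s - 18: two numbers with sum -3 and product -18 are 3 and -6, so s^2 + 3s - 18 = (s - 3)(s + 6).
Hence p(s) = (s - 3) (s - 2) (s + 6), with roots -6, 2, 3.
At least one eigenvalue has non-negative real part, so the system is not asymptotically stable.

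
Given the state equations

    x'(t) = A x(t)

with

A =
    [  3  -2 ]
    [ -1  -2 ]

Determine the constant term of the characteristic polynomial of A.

For a 2×2 matrix, det(sI - A) = s^2 - (tr A)s + det A.
tr A = 1, det A = -8.
So p(s) = s^2 - s - 8.
The constant term is -8.

-8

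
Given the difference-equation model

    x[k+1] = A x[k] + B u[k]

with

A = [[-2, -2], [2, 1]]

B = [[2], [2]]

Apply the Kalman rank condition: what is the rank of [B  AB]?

AB = [[-8], [6]]
Controllability matrix C = [B  AB] = [[2, -8], [2, 6]]
det(C) = 2·6 - (-8)·2 = 12 - (-16) = 28 ≠ 0, so rank(C) = 2.
rank(C) = 2 = n, so the pair (A, B) is completely controllable.

2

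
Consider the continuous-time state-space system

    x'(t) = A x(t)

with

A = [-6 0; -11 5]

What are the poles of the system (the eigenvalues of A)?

det(sI - A) = s^2 - (tr A)s + det A, with tr A = (-6) + 5 = -1 and det A = (-6)·5 - 0·(-11) = -30 - 0 = -30.
So p(s) = det(sI - A) = s^2 + s - 30.
Factor s^2 + s - 30: two numbers with sum -1 and product -30 are 5 and -6, so s^2 + s - 30 = (s - 5)(s + 6).
Hence p(s) = (s - 5) (s + 6), with roots -6, 5.
At least one eigenvalue has non-negative real part, so the system is not asymptotically stable.

-6, 5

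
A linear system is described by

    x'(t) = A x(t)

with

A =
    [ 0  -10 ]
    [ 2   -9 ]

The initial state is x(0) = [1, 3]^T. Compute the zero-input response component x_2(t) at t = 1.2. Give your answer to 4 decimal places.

det(sI - A) = s^2 - (tr A)s + det A, with tr A = 0 + (-9) = -9 and det A = 0·(-9) - (-10)·2 = 0 - (-20) = 20.
So p(s) = det(sI - A) = s^2 + 9s + 20.
Factor s^2 + 9s + 20: two numbers with sum -9 and product 20 are -4 and -5, so s^2 + 9s + 20 = (s + 4)(s + 5).
Hence p(s) = (s + 4) (s + 5), with roots -5, -4.
The eigenvalues -5, -4 are distinct and real, so A is diagonalisable and x(t) = e^{At} x(0) = V diag(e^{λ_i t}) V^{-1} x(0), where the columns of V are the eigenvectors.
λ = -5: A - (-5)I = [[5, -10], [2, -4]]. Row 1 gives 5·v1 + (-10)·v2 = 0, so take v_1 = [2, 1]^T.
λ = -4: A - (-4)I = [[4, -10], [2, -5]]. Row 1 gives 4·v1 + (-10)·v2 = 0, so take v_2 = [5, 2]^T.
V = [v_1 v_2] = [[2, 5], [1, 2]] has det V = -1, so V^{-1} = adj(V)/det V = [[-2, 5], [1, -2]].
Modal coordinates z(0) = V^{-1} x(0): (-2)·1 + 5·3 = 13; 1·1 + (-2)·3 = -5; so z(0) = [13, -5]^T.
x_2(t) = Σ_i (v_i)_2 · z_i(0) · e^{λ_i t} (row 2 of V times the modal terms).
x_2(1.2) = 1·13·e^{-5·1.2} + 2·(-5)·e^{-4·1.2} = 13·0.002479 + (-10)·0.008230 = -0.0501.

-0.0501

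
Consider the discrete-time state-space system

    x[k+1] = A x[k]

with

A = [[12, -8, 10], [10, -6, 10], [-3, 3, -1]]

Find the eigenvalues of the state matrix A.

det(zI - A) = z^3 - (tr A)z^2 + (M11 + M22 + M33)z - det A, where Mii is the 2×2 principal minor of A obtained by deleting row i and column i.
tr A = 12 + (-6) + (-1) = 5; M11 = (-6)·(-1) - 10·3 = 6 - 30 = -24; M22 = 12·(-1) - 10·(-3) = -12 - (-30) = 18; M33 = 12·(-6) - (-8)·10 = -72 - (-80) = 8; sum of minors = 2.
det A = 12·((-6)·(-1) - 10·3) - (-8)·(10·(-1) - 10·(-3)) + 10·(10·3 - (-6)·(-3)) = 12·(-24) - (-8)·20 + 10·12 = -8.
So p(z) = det(zI - A) = z^3 - 5z^2 + 2z + 8.
Rational-root test: any integer root divides 8. Testing small divisors, z = -1 works: p(-1) = -1 + (-5) + (-2) + 8 = 0, so (z + 1) is a factor.
Dividing, p(z) = (z + 1)(z^2 - 6z + 8).
Factor z^2 - 6z + 8: two numbers with sum 6 and product 8 are 4 and 2, so z^2 - 6z + 8 = (z - 4)(z - 2).
Hence p(z) = (z - 4) (z - 2) (z + 1), with roots -1, 2, 4.

-1, 2, 4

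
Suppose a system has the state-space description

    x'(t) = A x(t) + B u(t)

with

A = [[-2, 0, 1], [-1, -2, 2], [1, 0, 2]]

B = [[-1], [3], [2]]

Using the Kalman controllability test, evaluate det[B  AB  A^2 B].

-121

AB = [[4], [-1], [3]]
A^2B = [[-5], [4], [10]]
Controllability matrix C = [B  AB  A^2B] = [[-1, 4, -5], [3, -1, 4], [2, 3, 10]]
Expanding along the first row, det(C) = (-1)·((-1)·10 - 4·3) - 4·(3·10 - 4·2) + (-5)·(3·3 - (-1)·2) = (-1)·(-22) - 4·22 + (-5)·11 = -121
Since det(C) ≠ 0, rank(C) = 3 and the system is completely controllable.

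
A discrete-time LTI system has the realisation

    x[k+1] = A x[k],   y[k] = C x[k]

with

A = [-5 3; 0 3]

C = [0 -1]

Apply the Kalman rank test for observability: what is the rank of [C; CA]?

1

CA = [[0, -3]]
Observability matrix O = [C; CA] = [[0, -1], [0, -3]]
Every row of O is a scalar multiple of row 1 = [0, -1] (multipliers 1, 3), so the rows span a one-dimensional space.
O ≠ 0, hence rank(O) = 1.
rank(O) = 1 < n = 2, so the pair (A, C) is not completely observable.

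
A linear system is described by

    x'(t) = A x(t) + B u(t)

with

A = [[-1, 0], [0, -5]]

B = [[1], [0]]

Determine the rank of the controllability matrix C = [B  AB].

1

AB = [[-1], [0]]
Controllability matrix C = [B  AB] = [[1, -1], [0, 0]]
Every column of C is a scalar multiple of column 1 = [1, 0] (multipliers 1, -1), so the columns span a one-dimensional space.
C ≠ 0, hence rank(C) = 1.
rank(C) = 1 < n = 2, so the pair (A, B) is not completely controllable.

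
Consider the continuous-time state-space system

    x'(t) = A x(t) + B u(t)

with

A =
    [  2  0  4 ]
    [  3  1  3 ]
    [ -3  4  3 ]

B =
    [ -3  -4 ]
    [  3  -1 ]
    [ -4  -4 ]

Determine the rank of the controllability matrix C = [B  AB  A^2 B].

AB = [[-22, -24], [-18, -25], [9, -4]]
A^2B = [[-8, -64], [-57, -109], [21, -40]]
Controllability matrix C = [B  AB  A^2B] = [[-3, -4, -22, -24, -8, -64], [3, -1, -18, -25, -57, -109], [-4, -4, 9, -4, 21, -40]]
Take the 3×3 submatrix of C formed by columns 1, 2, 3: [[-3, -4, -22], [3, -1, -18], [-4, -4, 9]]. Its determinant is (-3)·((-1)·9 - (-18)·(-4)) - (-4)·(3·9 - (-18)·(-4)) + (-22)·(3·(-4) - (-1)·(-4)) = (-3)·(-81) - (-4)·(-45) + (-22)·(-16) = 415 ≠ 0.
So rank(C) ≥ 3; since C has 3 rows, rank(C) = 3.
rank(C) = 3 = n, so the pair (A, B) is completely controllable.

3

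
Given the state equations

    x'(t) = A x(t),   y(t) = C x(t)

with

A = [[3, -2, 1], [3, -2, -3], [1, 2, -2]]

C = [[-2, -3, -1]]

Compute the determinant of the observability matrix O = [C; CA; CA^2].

5153

CA = [[-16, 8, 9]]
CA^2 = [[-15, 34, -58]]
Observability matrix O = [C; CA; CA^2] = [[-2, -3, -1], [-16, 8, 9], [-15, 34, -58]]
Expanding along the first row, det(O) = (-2)·(8·(-58) - 9·34) - (-3)·((-16)·(-58) - 9·(-15)) + (-1)·((-16)·34 - 8·(-15)) = (-2)·(-770) - (-3)·1063 + (-1)·(-424) = 5153
Since det(O) ≠ 0, rank(O) = 3 and the system is completely observable.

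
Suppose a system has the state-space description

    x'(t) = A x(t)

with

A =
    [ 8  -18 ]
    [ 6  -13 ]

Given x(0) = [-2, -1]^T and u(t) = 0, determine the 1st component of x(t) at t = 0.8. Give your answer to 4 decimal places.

-0.8987

det(sI - A) = s^2 - (tr A)s + det A, with tr A = 8 + (-13) = -5 and det A = 8·(-13) - (-18)·6 = -104 - (-108) = 4.
So p(s) = det(sI - A) = s^2 + 5s + 4.
Factor s^2 + 5s + 4: two numbers with sum -5 and product 4 are -1 and -4, so s^2 + 5s + 4 = (s + 1)(s + 4).
Hence p(s) = (s + 1) (s + 4), with roots -4, -1.
The eigenvalues -4, -1 are distinct and real, so A is diagonalisable and x(t) = e^{At} x(0) = V diag(e^{λ_i t}) V^{-1} x(0), where the columns of V are the eigenvectors.
λ = -4: A - (-4)I = [[12, -18], [6, -9]]. Row 1 gives 12·v1 + (-18)·v2 = 0, so take v_1 = [3, 2]^T.
λ = -1: A - (-1)I = [[9, -18], [6, -12]]. Row 1 gives 9·v1 + (-18)·v2 = 0, so take v_2 = [2, 1]^T.
V = [v_1 v_2] = [[3, 2], [2, 1]] has det V = -1, so V^{-1} = adj(V)/det V = [[-1, 2], [2, -3]].
Modal coordinates z(0) = V^{-1} x(0): (-1)·(-2) + 2·(-1) = 0; 2·(-2) + (-3)·(-1) = -1; so z(0) = [0, -1]^T.
x_1(t) = Σ_i (v_i)_1 · z_i(0) · e^{λ_i t} (row 1 of V times the modal terms).
x_1(0.8) = 3·0·e^{-4·0.8} + 2·(-1)·e^{-1·0.8} = 0·0.040762 + (-2)·0.449329 = -0.8987.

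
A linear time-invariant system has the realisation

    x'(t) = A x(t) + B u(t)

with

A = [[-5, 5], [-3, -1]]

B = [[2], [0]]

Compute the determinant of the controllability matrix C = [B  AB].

AB = [[-10], [-6]]
Controllability matrix C = [B  AB] = [[2, -10], [0, -6]]
det(C) = 2·(-6) - (-10)·0 = -12 - 0 = -12
Since det(C) ≠ 0, rank(C) = 2 and the system is completely controllable.

-12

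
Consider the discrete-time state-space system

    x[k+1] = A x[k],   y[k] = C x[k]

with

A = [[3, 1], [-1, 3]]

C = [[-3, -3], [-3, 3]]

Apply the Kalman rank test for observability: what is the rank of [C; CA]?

2

CA = [[-6, -12], [-12, 6]]
Observability matrix O = [C; CA] = [[-3, -3], [-3, 3], [-6, -12], [-12, 6]]
Take the 2×2 submatrix of O formed by rows 1, 2: [[-3, -3], [-3, 3]]. Its determinant is (-3)·3 - (-3)·(-3) = -9 - 9 = -18 ≠ 0.
So rank(O) ≥ 2; since O has 2 columns, rank(O) = 2.
rank(O) = 2 = n, so the pair (A, C) is completely observable.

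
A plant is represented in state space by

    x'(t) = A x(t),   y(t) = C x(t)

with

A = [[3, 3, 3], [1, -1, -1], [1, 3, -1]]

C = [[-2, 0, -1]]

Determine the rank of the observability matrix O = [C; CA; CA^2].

CA = [[-7, -9, -5]]
CA^2 = [[-35, -27, -7]]
Observability matrix O = [C; CA; CA^2] = [[-2, 0, -1], [-7, -9, -5], [-35, -27, -7]]
det(O) = (-2)·((-9)·(-7) - (-5)·(-27)) - 0·((-7)·(-7) - (-5)·(-35)) + (-1)·((-7)·(-27) - (-9)·(-35)) = (-2)·(-72) - 0·(-126) + (-1)·(-126) = 270 ≠ 0, so rank(O) = 3.
rank(O) = 3 = n, so the pair (A, C) is completely observable.

3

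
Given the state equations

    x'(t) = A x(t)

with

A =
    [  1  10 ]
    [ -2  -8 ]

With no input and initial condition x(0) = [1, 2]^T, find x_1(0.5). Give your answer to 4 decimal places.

2.3302

det(sI - A) = s^2 - (tr A)s + det A, with tr A = 1 + (-8) = -7 and det A = 1·(-8) - 10·(-2) = -8 - (-20) = 12.
So p(s) = det(sI - A) = s^2 + 7s + 12.
Factor s^2 + 7s + 12: two numbers with sum -7 and product 12 are -3 and -4, so s^2 + 7s + 12 = (s + 3)(s + 4).
Hence p(s) = (s + 3) (s + 4), with roots -4, -3.
The eigenvalues -4, -3 are distinct and real, so A is diagonalisable and x(t) = e^{At} x(0) = V diag(e^{λ_i t}) V^{-1} x(0), where the columns of V are the eigenvectors.
λ = -4: A - (-4)I = [[5, 10], [-2, -4]]. Row 1 gives 5·v1 + 10·v2 = 0, so take v_1 = [-2, 1]^T.
λ = -3: A - (-3)I = [[4, 10], [-2, -5]]. Row 1 gives 4·v1 + 10·v2 = 0, so take v_2 = [5, -2]^T.
V = [v_1 v_2] = [[-2, 5], [1, -2]] has det V = -1, so V^{-1} = adj(V)/det V = [[2, 5], [1, 2]].
Modal coordinates z(0) = V^{-1} x(0): 2·1 + 5·2 = 12; 1·1 + 2·2 = 5; so z(0) = [12, 5]^T.
x_1(t) = Σ_i (v_i)_1 · z_i(0) · e^{λ_i t} (row 1 of V times the modal terms).
x_1(0.5) = (-2)·12·e^{-4·0.5} + 5·5·e^{-3·0.5} = (-24)·0.135335 + 25·0.223130 = 2.3302.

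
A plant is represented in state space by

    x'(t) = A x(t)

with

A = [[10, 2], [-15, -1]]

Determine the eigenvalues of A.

4, 5

det(sI - A) = s^2 - (tr A)s + det A, with tr A = 10 + (-1) = 9 and det A = 10·(-1) - 2·(-15) = -10 - (-30) = 20.
So p(s) = det(sI - A) = s^2 - 9s + 20.
Factor s^2 - 9s + 20: two numbers with sum 9 and product 20 are 5 and 4, so s^2 - 9s + 20 = (s - 5)(s - 4).
Hence p(s) = (s - 5) (s - 4), with roots 4, 5.
At least one eigenvalue has non-negative real part, so the system is not asymptotically stable.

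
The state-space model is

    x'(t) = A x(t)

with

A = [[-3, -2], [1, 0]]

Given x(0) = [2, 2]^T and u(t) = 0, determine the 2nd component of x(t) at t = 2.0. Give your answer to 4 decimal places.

det(sI - A) = s^2 - (tr A)s + det A, with tr A = (-3) + 0 = -3 and det A = (-3)·0 - (-2)·1 = 0 - (-2) = 2.
So p(s) = det(sI - A) = s^2 + 3s + 2.
Factor s^2 + 3s + 2: two numbers with sum -3 and product 2 are -1 and -2, so s^2 + 3s + 2 = (s + 1)(s + 2).
Hence p(s) = (s + 1) (s + 2), with roots -2, -1.
The eigenvalues -2, -1 are distinct and real, so A is diagonalisable and x(t) = e^{At} x(0) = V diag(e^{λ_i t}) V^{-1} x(0), where the columns of V are the eigenvectors.
λ = -2: A - (-2)I = [[-1, -2], [1, 2]]. Row 1 gives (-1)·v1 + (-2)·v2 = 0, so take v_1 = [2, -1]^T.
λ = -1: A - (-1)I = [[-2, -2], [1, 1]]. Row 1 gives (-2)·v1 + (-2)·v2 = 0, so take v_2 = [1, -1]^T.
V = [v_1 v_2] = [[2, 1], [-1, -1]] has det V = -1, so V^{-1} = adj(V)/det V = [[1, 1], [-1, -2]].
Modal coordinates z(0) = V^{-1} x(0): 1·2 + 1·2 = 4; (-1)·2 + (-2)·2 = -6; so z(0) = [4, -6]^T.
x_2(t) = Σ_i (v_i)_2 · z_i(0) · e^{λ_i t} (row 2 of V times the modal terms).
x_2(2.0) = (-1)·4·e^{-2·2.0} + (-1)·(-6)·e^{-1·2.0} = (-4)·0.018316 + 6·0.135335 = 0.7387.

0.7387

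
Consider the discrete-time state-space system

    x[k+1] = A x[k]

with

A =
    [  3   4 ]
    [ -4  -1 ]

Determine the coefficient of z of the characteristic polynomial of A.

-2

For a 2×2 matrix, det(zI - A) = z^2 - (tr A)z + det A.
tr A = 2, det A = 13.
So p(z) = z^2 - 2z + 13.
The coefficient of z is -2.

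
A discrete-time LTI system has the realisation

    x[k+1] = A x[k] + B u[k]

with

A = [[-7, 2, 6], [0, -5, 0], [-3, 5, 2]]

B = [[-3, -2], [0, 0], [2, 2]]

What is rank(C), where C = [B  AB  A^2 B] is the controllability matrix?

AB = [[33, 26], [0, 0], [13, 10]]
A^2B = [[-153, -122], [0, 0], [-73, -58]]
Controllability matrix C = [B  AB  A^2B] = [[-3, -2, 33, 26, -153, -122], [0, 0, 0, 0, 0, 0], [2, 2, 13, 10, -73, -58]]
Row 2 of C is identically zero, so rank(C) ≤ 2.
The 2×2 minor from rows 1, 3, columns 1, 2 is (-3)·2 - (-2)·2 = -6 - (-4) = -2 ≠ 0, so rank(C) = 2.
rank(C) = 2 < n = 3, so the pair (A, B) is not completely controllable.

2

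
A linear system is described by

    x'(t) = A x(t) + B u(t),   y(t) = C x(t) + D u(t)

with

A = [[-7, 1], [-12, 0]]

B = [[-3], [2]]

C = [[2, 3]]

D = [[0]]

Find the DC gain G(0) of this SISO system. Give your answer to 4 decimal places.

G(0) = C(-A)^{-1}B + D = -C A^{-1} B + D.
det A = 12, so A^{-1} = (1/12)·adj(A) = [[0, -1/12], [1, -7/12]]
A^{-1} B = [-1/6, -25/6]^T
C A^{-1} B = -77/6
G(0) = D - C A^{-1} B = 0 - (-77/6) = 77/6 ≈ 12.8333

12.8333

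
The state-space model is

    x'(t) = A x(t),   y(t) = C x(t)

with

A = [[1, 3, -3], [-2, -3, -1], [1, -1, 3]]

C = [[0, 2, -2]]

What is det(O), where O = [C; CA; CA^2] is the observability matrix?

CA = [[-6, -4, -8]]
CA^2 = [[-6, 2, -2]]
Observability matrix O = [C; CA; CA^2] = [[0, 2, -2], [-6, -4, -8], [-6, 2, -2]]
Expanding along the first row, det(O) = 0·((-4)·(-2) - (-8)·2) - 2·((-6)·(-2) - (-8)·(-6)) + (-2)·((-6)·2 - (-4)·(-6)) = 0·24 - 2·(-36) + (-2)·(-36) = 144
Since det(O) ≠ 0, rank(O) = 3 and the system is completely observable.

144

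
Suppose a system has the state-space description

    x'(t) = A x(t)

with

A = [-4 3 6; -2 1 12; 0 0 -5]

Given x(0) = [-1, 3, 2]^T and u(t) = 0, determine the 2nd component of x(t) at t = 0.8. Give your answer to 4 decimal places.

det(sI - A) = s^3 - (tr A)s^2 + (M11 + M22 + M33)s - det A, where Mii is the 2×2 principal minor of A obtained by deleting row i and column i.
tr A = (-4) + 1 + (-5) = -8; M11 = 1·(-5) - 12·0 = -5 - 0 = -5; M22 = (-4)·(-5) - 6·0 = 20 - 0 = 20; M33 = (-4)·1 - 3·(-2) = -4 - (-6) = 2; sum of minors = 17.
det A = (-4)·(1·(-5) - 12·0) - 3·((-2)·(-5) - 12·0) + 6·((-2)·0 - 1·0) = (-4)·(-5) - 3·10 + 6·0 = -10.
So p(s) = det(sI - A) = s^3 + 8s^2 + 17s + 10.
Rational-root test: any integer root divides 10. Testing small divisors, s = -1 works: p(-1) = -1 + 8 + (-17) + 10 = 0, so (s + 1) is a factor.
Dividing, p(s) = (s + 1)(s^2 + 7s + 10).
Factor s^2 + 7s + 10: two numbers with sum -7 and product 10 are -2 and -5, so s^2 + 7s + 10 = (s + 2)(s + 5).
Hence p(s) = (s + 1) (s + 2) (s + 5), with roots -5, -2, -1.
The eigenvalues -5, -2, -1 are distinct and real, so A is diagonalisable and x(t) = e^{At} x(0) = V diag(e^{λ_i t}) V^{-1} x(0), where the columns of V are the eigenvectors.
λ = -5: A - (-5)I = [[1, 3, 6], [-2, 6, 12], [0, 0, 0]]. v must be orthogonal to every row; (row 1) × (row 2) = [0, -24, 12], so take v_1 = [0, -2, 1]^T.
λ = -2: A - (-2)I = [[-2, 3, 6], [-2, 3, 12], [0, 0, -3]]. v must be orthogonal to every row; (row 1) × (row 2) = [18, 12, 0], so take v_2 = [-3, -2, 0]^T.
λ = -1: A - (-1)I = [[-3, 3, 6], [-2, 2, 12], [0, 0, -4]]. v must be orthogonal to every row; (row 1) × (row 2) = [24, 24, 0], so take v_3 = [1, 1, 0]^T.
V = [v_1 v_2 v_3] = [[0, -3, 1], [-2, -2, 1], [1, 0, 0]] has det V = -1, so V^{-1} = adj(V)/det V = [[0, 0, 1], [-1, 1, 2], [-2, 3, 6]].
Modal coordinates z(0) = V^{-1} x(0): 0·(-1) + 0·3 + 1·2 = 2; (-1)·(-1) + 1·3 + 2·2 = 8; (-2)·(-1) + 3·3 + 6·2 = 23; so z(0) = [2, 8, 23]^T.
x_2(t) = Σ_i (v_i)_2 · z_i(0) · e^{λ_i t} (row 2 of V times the modal terms).
x_2(0.8) = (-2)·2·e^{-5·0.8} + (-2)·8·e^{-2·0.8} + 1·23·e^{-1·0.8} = (-4)·0.018316 + (-16)·0.201897 + 23·0.449329 = 7.0310.

7.0310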